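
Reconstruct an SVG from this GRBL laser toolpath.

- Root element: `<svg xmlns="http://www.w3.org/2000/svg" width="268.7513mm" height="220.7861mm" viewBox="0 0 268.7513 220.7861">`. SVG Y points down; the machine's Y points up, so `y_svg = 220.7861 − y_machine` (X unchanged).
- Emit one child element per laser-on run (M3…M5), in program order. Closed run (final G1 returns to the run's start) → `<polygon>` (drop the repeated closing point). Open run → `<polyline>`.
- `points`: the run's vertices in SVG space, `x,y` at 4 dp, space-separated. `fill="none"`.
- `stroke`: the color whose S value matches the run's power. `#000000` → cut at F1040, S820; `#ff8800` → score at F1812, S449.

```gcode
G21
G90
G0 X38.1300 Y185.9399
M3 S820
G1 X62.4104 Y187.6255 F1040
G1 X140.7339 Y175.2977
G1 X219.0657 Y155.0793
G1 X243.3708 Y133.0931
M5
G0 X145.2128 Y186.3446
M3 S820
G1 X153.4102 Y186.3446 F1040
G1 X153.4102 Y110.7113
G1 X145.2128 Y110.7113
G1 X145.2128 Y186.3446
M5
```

<svg xmlns="http://www.w3.org/2000/svg" width="268.7513mm" height="220.7861mm" viewBox="0 0 268.7513 220.7861">
  <polyline points="38.1300,34.8462 62.4104,33.1606 140.7339,45.4884 219.0657,65.7068 243.3708,87.6930" fill="none" stroke="#000000"/>
  <polygon points="145.2128,34.4415 153.4102,34.4415 153.4102,110.0748 145.2128,110.0748" fill="none" stroke="#000000"/>
</svg>

y_svg = 220.7861 − y_m. Every run uses S820, so all elements get stroke `#000000` (cut).

[1] open run; points: 38.1300,34.8462 62.4104,33.1606 140.7339,45.4884 219.0657,65.7068 243.3708,87.6930

[2] closed run; points: 145.2128,34.4415 153.4102,34.4415 153.4102,110.0748 145.2128,110.0748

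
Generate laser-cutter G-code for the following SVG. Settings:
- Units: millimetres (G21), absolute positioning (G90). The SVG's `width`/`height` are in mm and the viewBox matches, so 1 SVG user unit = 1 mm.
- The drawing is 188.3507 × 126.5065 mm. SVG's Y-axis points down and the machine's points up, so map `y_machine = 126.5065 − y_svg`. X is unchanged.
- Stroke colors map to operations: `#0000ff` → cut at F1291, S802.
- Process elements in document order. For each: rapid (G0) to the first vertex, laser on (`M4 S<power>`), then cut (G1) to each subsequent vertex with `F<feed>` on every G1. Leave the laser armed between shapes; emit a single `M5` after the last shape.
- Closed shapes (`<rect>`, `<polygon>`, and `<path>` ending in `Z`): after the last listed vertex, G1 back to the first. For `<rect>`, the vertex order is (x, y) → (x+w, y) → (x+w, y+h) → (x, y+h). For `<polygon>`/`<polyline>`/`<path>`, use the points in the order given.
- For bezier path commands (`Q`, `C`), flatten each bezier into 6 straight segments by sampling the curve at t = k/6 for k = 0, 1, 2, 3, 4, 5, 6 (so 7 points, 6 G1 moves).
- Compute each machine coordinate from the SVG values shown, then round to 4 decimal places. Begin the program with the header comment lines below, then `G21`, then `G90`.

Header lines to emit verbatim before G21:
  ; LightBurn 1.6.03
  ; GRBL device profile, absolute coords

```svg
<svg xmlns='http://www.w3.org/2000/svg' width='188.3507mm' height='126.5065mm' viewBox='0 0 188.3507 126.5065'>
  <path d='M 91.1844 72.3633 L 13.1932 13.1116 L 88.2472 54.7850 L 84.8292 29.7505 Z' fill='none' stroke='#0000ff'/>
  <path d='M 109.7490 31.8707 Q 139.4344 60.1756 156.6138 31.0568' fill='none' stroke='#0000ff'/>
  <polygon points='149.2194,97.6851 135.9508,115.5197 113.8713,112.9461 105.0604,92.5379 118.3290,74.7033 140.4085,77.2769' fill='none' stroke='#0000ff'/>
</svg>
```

viewBox `0 0 188.3507 126.5065` with mm width/height → 1 unit = 1 mm. Flip: y_m = 126.5065 − y_svg.

**Shape 1** — `<path>` closed polygon, stroke `#0000ff` → cut (S802, F1291). Machine vertices: (91.1844,54.1432) → (13.1932,113.3949) → (88.2472,71.7215) → (84.8292,96.7560) → (91.1844,54.1432). Closed: final G1 returns to the first vertex.

**Shape 2** — `<path>` quadratic bezier, stroke `#0000ff` → cut (S802, F1291). Control points (SVG): P0=(109.7490,31.8707), P1=(139.4344,60.1756), P2=(156.6138,31.0568); sampled at t=k/6. Machine vertices: (109.7490,94.6358) → (119.2967,86.7959) → (128.1497,82.1463) → (136.3079,80.6868) → (143.7713,82.4176) → (150.5399,87.3385) → (156.6138,95.4497). Open path.

**Shape 3** — `<polygon>` regular polygon, stroke `#0000ff` → cut (S802, F1291). Machine vertices: (149.2194,28.8214) → (135.9508,10.9868) → (113.8713,13.5604) → (105.0604,33.9686) → (118.3290,51.8032) → (140.4085,49.2296) → (149.2194,28.8214). Closed: final G1 returns to the first vertex.

; LightBurn 1.6.03
; GRBL device profile, absolute coords
G21
G90
G0 X91.1844 Y54.1432
M4 S802
G1 X13.1932 Y113.3949 F1291
G1 X88.2472 Y71.7215 F1291
G1 X84.8292 Y96.7560 F1291
G1 X91.1844 Y54.1432 F1291
G0 X109.7490 Y94.6358
M4 S802
G1 X119.2967 Y86.7959 F1291
G1 X128.1497 Y82.1463 F1291
G1 X136.3079 Y80.6868 F1291
G1 X143.7713 Y82.4176 F1291
G1 X150.5399 Y87.3385 F1291
G1 X156.6138 Y95.4497 F1291
G0 X149.2194 Y28.8214
M4 S802
G1 X135.9508 Y10.9868 F1291
G1 X113.8713 Y13.5604 F1291
G1 X105.0604 Y33.9686 F1291
G1 X118.3290 Y51.8032 F1291
G1 X140.4085 Y49.2296 F1291
G1 X149.2194 Y28.8214 F1291
M5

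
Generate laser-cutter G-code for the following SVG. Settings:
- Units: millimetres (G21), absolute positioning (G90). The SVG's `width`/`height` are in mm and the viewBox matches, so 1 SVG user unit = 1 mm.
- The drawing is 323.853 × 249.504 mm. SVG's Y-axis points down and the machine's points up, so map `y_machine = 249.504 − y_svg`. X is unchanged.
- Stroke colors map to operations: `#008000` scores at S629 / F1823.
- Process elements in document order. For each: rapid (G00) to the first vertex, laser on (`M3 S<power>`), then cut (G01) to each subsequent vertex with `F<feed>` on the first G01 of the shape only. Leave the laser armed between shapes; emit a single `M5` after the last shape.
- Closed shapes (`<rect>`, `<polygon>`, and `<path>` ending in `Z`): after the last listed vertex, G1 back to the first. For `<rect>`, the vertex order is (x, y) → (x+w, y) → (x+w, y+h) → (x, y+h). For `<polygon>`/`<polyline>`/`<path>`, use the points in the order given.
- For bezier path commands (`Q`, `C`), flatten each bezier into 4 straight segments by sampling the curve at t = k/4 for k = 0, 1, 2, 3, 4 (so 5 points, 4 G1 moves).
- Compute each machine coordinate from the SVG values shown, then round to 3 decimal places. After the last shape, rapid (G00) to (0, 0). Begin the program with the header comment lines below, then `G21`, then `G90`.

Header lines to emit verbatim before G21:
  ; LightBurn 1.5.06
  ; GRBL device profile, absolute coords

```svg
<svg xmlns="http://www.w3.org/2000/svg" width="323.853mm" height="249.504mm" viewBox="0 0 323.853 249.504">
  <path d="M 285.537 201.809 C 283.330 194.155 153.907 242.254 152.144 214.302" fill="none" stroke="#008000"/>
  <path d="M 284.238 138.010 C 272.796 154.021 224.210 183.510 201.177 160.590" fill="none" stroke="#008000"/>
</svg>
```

; LightBurn 1.5.06
; GRBL device profile, absolute coords
G21
G90
G00 X285.537 Y47.695
M3 S629
G01 X264.011 Y45.041 F1823
G01 X218.674 Y33.837
G01 X173.420 Y26.438
G01 X152.144 Y35.202
G00 X284.238 Y111.494
M3 S629
G01 X269.672 Y97.988 F1823
G01 X247.054 Y85.605
G01 X222.263 Y80.521
G01 X201.177 Y88.914
M5
G00 X0.000 Y0.000

Since the viewBox matches the mm dimensions, user units are millimetres directly. The only transform is the Y-flip y_m = 249.504 − y_svg.

Shape 1 is a cubic bezier drawn with `<path>`. Its stroke #008000 means score at S629, F1823. After flipping Y the toolpath is (285.537,47.695) → (264.011,45.041) → (218.674,33.837) → (173.420,26.438) → (152.144,35.202).

Shape 2 is a cubic bezier drawn with `<path>`. Its stroke #008000 means score at S629, F1823. After flipping Y the toolpath is (284.238,111.494) → (269.672,97.988) → (247.054,85.605) → (222.263,80.521) → (201.177,88.914).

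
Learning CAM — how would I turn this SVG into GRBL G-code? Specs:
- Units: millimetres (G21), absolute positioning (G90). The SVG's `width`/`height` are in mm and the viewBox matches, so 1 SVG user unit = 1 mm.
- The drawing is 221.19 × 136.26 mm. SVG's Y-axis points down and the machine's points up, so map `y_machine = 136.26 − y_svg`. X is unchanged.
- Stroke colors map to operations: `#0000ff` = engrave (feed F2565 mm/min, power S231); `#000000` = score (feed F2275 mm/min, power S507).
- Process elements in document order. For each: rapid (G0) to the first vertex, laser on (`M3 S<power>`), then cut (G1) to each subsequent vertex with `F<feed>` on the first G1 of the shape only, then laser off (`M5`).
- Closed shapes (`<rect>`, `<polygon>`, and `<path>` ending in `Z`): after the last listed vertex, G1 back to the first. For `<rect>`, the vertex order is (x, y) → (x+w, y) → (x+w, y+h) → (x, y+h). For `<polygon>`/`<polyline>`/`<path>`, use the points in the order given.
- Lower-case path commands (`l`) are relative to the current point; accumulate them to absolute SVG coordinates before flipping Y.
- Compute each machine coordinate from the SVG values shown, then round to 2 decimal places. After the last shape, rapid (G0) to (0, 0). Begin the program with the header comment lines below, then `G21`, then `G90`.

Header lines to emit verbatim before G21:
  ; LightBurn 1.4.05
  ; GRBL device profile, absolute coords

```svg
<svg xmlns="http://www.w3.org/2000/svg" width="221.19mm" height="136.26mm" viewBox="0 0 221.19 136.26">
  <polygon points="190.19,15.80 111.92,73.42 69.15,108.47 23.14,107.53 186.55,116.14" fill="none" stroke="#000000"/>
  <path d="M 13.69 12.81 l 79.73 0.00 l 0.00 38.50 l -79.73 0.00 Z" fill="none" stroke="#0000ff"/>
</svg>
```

; LightBurn 1.4.05
; GRBL device profile, absolute coords
G21
G90
G0 X190.19 Y120.46
M3 S507
G1 X111.92 Y62.84 F2275
G1 X69.15 Y27.79
G1 X23.14 Y28.73
G1 X186.55 Y20.12
G1 X190.19 Y120.46
M5
G0 X13.69 Y123.45
M3 S231
G1 X93.42 Y123.45 F2565
G1 X93.42 Y84.95
G1 X13.69 Y84.95
G1 X13.69 Y123.45
M5
G0 X0.00 Y0.00

viewBox `0 0 221.19 136.26` with mm width/height → 1 unit = 1 mm. Flip: y_m = 136.26 − y_svg.

**Shape 1** — `<polygon>` closed polygon, stroke `#000000` → score (S507, F2275). Machine vertices: (190.19,120.46) → (111.92,62.84) → (69.15,27.79) → (23.14,28.73) → (186.55,20.12) → (190.19,120.46). Closed: final G1 returns to the first vertex.

**Shape 2** — `<path>` rectangle, stroke `#0000ff` → engrave (S231, F2565). Machine vertices: (13.69,123.45) → (93.42,123.45) → (93.42,84.95) → (13.69,84.95) → (13.69,123.45). Closed: final G1 returns to the first vertex.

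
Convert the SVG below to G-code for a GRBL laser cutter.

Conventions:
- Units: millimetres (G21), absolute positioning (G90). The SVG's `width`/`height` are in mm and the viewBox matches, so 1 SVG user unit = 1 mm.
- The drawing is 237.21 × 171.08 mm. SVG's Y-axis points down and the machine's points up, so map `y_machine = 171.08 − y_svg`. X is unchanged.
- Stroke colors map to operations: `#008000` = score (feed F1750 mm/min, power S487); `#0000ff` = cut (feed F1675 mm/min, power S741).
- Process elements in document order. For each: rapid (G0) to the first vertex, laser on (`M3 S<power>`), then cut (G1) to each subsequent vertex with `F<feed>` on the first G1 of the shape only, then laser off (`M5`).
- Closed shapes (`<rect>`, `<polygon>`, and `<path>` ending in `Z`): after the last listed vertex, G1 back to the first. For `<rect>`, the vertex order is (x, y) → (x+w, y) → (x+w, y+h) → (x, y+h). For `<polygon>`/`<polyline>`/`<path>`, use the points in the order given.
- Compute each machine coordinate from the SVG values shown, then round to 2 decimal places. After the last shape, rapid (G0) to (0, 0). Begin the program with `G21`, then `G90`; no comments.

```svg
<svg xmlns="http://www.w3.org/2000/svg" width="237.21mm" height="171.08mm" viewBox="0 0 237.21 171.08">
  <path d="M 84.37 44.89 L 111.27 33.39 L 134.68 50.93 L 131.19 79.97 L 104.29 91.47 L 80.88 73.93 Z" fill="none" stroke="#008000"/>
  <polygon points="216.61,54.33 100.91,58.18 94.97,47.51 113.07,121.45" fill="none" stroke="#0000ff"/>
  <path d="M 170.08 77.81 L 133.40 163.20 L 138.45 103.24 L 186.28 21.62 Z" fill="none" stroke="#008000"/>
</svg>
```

Since the viewBox matches the mm dimensions, user units are millimetres directly. The only transform is the Y-flip y_m = 171.08 − y_svg.

Shape 1 is a regular polygon drawn with `<path>`. Its stroke #008000 means score at S487, F1750. After flipping Y the toolpath is (84.37,126.19) → (111.27,137.69) → (134.68,120.15) → (131.19,91.11) → (104.29,79.61) → (80.88,97.15) → (84.37,126.19), returning to the start.

Shape 2 is a closed polygon drawn with `<polygon>`. Its stroke #0000ff means cut at S741, F1675. After flipping Y the toolpath is (216.61,116.75) → (100.91,112.90) → (94.97,123.57) → (113.07,49.63) → (216.61,116.75), returning to the start.

Shape 3 is a closed polygon drawn with `<path>`. Its stroke #008000 means score at S487, F1750. After flipping Y the toolpath is (170.08,93.27) → (133.40,7.88) → (138.45,67.84) → (186.28,149.46) → (170.08,93.27), returning to the start.

G21
G90
G0 X84.37 Y126.19
M3 S487
G1 X111.27 Y137.69 F1750
G1 X134.68 Y120.15
G1 X131.19 Y91.11
G1 X104.29 Y79.61
G1 X80.88 Y97.15
G1 X84.37 Y126.19
M5
G0 X216.61 Y116.75
M3 S741
G1 X100.91 Y112.90 F1675
G1 X94.97 Y123.57
G1 X113.07 Y49.63
G1 X216.61 Y116.75
M5
G0 X170.08 Y93.27
M3 S487
G1 X133.40 Y7.88 F1750
G1 X138.45 Y67.84
G1 X186.28 Y149.46
G1 X170.08 Y93.27
M5
G0 X0.00 Y0.00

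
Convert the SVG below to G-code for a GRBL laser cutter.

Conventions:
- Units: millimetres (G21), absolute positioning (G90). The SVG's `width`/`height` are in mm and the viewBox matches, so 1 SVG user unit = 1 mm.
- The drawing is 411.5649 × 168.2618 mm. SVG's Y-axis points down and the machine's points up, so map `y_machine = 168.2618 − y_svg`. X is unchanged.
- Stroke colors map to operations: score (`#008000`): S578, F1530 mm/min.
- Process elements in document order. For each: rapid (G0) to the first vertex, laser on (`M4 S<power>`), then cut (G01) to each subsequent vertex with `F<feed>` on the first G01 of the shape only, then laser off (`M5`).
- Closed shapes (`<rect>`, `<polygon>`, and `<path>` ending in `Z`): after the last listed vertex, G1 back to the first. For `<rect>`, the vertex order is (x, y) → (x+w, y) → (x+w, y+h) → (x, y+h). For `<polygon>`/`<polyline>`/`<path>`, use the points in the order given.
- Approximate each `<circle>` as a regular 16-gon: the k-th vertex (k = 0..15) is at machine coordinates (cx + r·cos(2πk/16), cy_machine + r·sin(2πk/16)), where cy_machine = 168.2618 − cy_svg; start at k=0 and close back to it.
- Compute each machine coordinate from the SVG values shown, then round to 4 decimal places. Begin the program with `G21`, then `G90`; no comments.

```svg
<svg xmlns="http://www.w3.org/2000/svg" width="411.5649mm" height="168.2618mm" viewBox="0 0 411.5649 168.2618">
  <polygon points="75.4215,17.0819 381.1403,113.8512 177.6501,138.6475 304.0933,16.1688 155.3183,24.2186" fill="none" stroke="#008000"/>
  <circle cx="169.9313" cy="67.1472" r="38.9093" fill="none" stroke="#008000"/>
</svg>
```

1 u = 1 mm; y_m = 168.2618 − y.

[1] `<polygon>` closed polygon, #008000→score S578 F1530: (75.4215,151.1799) → (381.1403,54.4106) → (177.6501,29.6143) → (304.0933,152.0930) → (155.3183,144.0432) → (75.4215,151.1799) (closed)

[2] `<circle>` circle, #008000→score S578 F1530: (208.8406,101.1146) → (205.8788,116.0045) → (197.4443,128.6276) → (184.8212,137.0621) → (169.9313,140.0239) → (155.0414,137.0621) → (142.4183,128.6276) → (133.9838,116.0045) → (131.0220,101.1146) → (133.9838,86.2247) → (142.4183,73.6016) → (155.0414,65.1671) → (169.9313,62.2053) → (184.8212,65.1671) → (197.4443,73.6016) → (205.8788,86.2247) → (208.8406,101.1146) (closed)

G21
G90
G0 X75.4215 Y151.1799
M4 S578
G01 X381.1403 Y54.4106 F1530
G01 X177.6501 Y29.6143
G01 X304.0933 Y152.0930
G01 X155.3183 Y144.0432
G01 X75.4215 Y151.1799
M5
G0 X208.8406 Y101.1146
M4 S578
G01 X205.8788 Y116.0045 F1530
G01 X197.4443 Y128.6276
G01 X184.8212 Y137.0621
G01 X169.9313 Y140.0239
G01 X155.0414 Y137.0621
G01 X142.4183 Y128.6276
G01 X133.9838 Y116.0045
G01 X131.0220 Y101.1146
G01 X133.9838 Y86.2247
G01 X142.4183 Y73.6016
G01 X155.0414 Y65.1671
G01 X169.9313 Y62.2053
G01 X184.8212 Y65.1671
G01 X197.4443 Y73.6016
G01 X205.8788 Y86.2247
G01 X208.8406 Y101.1146
M5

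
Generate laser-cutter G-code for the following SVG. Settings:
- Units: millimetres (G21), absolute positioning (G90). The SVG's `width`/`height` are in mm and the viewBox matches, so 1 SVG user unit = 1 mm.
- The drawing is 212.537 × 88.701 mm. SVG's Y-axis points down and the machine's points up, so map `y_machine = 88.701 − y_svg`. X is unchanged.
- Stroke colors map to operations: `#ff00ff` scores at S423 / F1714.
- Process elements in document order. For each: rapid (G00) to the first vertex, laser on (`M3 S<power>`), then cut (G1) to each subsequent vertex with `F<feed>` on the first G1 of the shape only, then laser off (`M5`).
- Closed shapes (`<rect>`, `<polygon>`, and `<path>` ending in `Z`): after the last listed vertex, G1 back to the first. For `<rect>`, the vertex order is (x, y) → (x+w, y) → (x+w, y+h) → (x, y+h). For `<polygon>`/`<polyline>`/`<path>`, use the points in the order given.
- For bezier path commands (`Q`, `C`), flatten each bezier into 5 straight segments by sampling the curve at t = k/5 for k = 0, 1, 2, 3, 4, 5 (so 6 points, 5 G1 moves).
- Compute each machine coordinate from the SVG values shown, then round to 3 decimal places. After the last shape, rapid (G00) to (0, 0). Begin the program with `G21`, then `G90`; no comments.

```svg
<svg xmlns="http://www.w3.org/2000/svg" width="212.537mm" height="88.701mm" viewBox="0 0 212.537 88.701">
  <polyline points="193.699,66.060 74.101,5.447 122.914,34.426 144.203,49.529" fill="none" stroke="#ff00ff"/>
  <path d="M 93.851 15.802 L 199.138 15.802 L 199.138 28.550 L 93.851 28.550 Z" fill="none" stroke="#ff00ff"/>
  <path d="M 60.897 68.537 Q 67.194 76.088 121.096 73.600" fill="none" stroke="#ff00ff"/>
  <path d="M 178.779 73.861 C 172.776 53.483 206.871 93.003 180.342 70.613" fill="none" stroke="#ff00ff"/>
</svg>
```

G21
G90
G00 X193.699 Y22.641
M3 S423
G1 X74.101 Y83.254 F1714
G1 X122.914 Y54.275
G1 X144.203 Y39.172
M5
G00 X93.851 Y72.899
M3 S423
G1 X199.138 Y72.899 F1714
G1 X199.138 Y60.151
G1 X93.851 Y60.151
G1 X93.851 Y72.899
M5
G00 X60.897 Y20.164
M3 S423
G1 X65.320 Y17.545 F1714
G1 X73.551 Y15.729
G1 X85.591 Y14.717
G1 X101.439 Y14.507
G1 X121.096 Y15.101
M5
G00 X178.779 Y14.840
M3 S423
G1 X179.183 Y20.854 F1714
G1 X184.376 Y18.338
G1 X189.523 Y13.141
G1 X189.790 Y11.109
G1 X180.342 Y18.088
M5
G00 X0.000 Y0.000

Since the viewBox matches the mm dimensions, user units are millimetres directly. The only transform is the Y-flip y_m = 88.701 − y_svg.

Shape 1 is a open polyline drawn with `<polyline>`. Its stroke #ff00ff means score at S423, F1714. After flipping Y the toolpath is (193.699,22.641) → (74.101,83.254) → (122.914,54.275) → (144.203,39.172).

Shape 2 is a rectangle drawn with `<path>`. Its stroke #ff00ff means score at S423, F1714. After flipping Y the toolpath is (93.851,72.899) → (199.138,72.899) → (199.138,60.151) → (93.851,60.151) → (93.851,72.899), returning to the start.

Shape 3 is a quadratic bezier drawn with `<path>`. Its stroke #ff00ff means score at S423, F1714. After flipping Y the toolpath is (60.897,20.164) → (65.320,17.545) → (73.551,15.729) → (85.591,14.717) → (101.439,14.507) → (121.096,15.101).

Shape 4 is a cubic bezier drawn with `<path>`. Its stroke #ff00ff means score at S423, F1714. After flipping Y the toolpath is (178.779,14.840) → (179.183,20.854) → (184.376,18.338) → (189.523,13.141) → (189.790,11.109) → (180.342,18.088).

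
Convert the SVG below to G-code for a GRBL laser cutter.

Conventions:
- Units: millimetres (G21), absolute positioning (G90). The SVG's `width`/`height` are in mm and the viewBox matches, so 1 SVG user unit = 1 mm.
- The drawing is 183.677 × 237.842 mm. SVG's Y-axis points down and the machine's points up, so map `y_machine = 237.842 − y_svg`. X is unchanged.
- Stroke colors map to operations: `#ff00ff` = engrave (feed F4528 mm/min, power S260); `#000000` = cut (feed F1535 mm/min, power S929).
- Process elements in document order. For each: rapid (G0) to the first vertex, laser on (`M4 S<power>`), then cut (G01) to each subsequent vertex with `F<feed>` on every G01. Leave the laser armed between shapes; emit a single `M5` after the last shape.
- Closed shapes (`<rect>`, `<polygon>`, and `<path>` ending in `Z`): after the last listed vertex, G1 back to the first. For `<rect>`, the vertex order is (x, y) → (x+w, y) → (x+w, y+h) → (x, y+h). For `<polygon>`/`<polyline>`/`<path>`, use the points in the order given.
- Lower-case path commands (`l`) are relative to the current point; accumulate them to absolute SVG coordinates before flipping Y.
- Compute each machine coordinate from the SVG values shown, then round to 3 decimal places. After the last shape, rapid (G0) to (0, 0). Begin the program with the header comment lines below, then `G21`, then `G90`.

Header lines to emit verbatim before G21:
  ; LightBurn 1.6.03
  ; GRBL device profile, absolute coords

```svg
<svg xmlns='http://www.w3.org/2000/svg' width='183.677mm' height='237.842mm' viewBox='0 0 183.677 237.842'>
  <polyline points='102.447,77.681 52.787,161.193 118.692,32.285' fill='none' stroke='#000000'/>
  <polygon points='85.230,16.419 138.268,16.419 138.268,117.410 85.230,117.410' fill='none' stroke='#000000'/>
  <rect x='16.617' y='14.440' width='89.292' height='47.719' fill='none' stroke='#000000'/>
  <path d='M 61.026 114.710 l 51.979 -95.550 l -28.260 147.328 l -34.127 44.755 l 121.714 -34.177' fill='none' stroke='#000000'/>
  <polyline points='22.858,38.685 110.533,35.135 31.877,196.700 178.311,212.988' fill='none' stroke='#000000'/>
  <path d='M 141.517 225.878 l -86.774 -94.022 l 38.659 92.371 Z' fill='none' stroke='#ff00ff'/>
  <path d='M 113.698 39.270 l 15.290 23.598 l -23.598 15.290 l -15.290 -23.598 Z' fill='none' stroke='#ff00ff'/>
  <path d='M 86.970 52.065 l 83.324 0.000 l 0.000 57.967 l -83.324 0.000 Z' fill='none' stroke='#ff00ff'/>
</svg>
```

Since the viewBox matches the mm dimensions, user units are millimetres directly. The only transform is the Y-flip y_m = 237.842 − y_svg.

Shape 1 is a open polyline drawn with `<polyline>`. Its stroke #000000 means cut at S929, F1535. After flipping Y the toolpath is (102.447,160.161) → (52.787,76.649) → (118.692,205.557).

Shape 2 is a rectangle drawn with `<polygon>`. Its stroke #000000 means cut at S929, F1535. After flipping Y the toolpath is (85.230,221.423) → (138.268,221.423) → (138.268,120.432) → (85.230,120.432) → (85.230,221.423), returning to the start.

Shape 3 is a rectangle drawn with `<rect>`. Its stroke #000000 means cut at S929, F1535. After flipping Y the toolpath is (16.617,223.402) → (105.909,223.402) → (105.909,175.683) → (16.617,175.683) → (16.617,223.402), returning to the start.

Shape 4 is a open polyline drawn with `<path>`. Its stroke #000000 means cut at S929, F1535. After flipping Y the toolpath is (61.026,123.132) → (113.005,218.682) → (84.745,71.354) → (50.618,26.599) → (172.332,60.776).

Shape 5 is a open polyline drawn with `<polyline>`. Its stroke #000000 means cut at S929, F1535. After flipping Y the toolpath is (22.858,199.157) → (110.533,202.707) → (31.877,41.142) → (178.311,24.854).

Shape 6 is a closed polygon drawn with `<path>`. Its stroke #ff00ff means engrave at S260, F4528. After flipping Y the toolpath is (141.517,11.964) → (54.743,105.986) → (93.402,13.615) → (141.517,11.964), returning to the start.

Shape 7 is a regular polygon drawn with `<path>`. Its stroke #ff00ff means engrave at S260, F4528. After flipping Y the toolpath is (113.698,198.572) → (128.988,174.974) → (105.390,159.684) → (90.100,183.282) → (113.698,198.572), returning to the start.

Shape 8 is a rectangle drawn with `<path>`. Its stroke #ff00ff means engrave at S260, F4528. After flipping Y the toolpath is (86.970,185.777) → (170.294,185.777) → (170.294,127.810) → (86.970,127.810) → (86.970,185.777), returning to the start.

; LightBurn 1.6.03
; GRBL device profile, absolute coords
G21
G90
G0 X102.447 Y160.161
M4 S929
G01 X52.787 Y76.649 F1535
G01 X118.692 Y205.557 F1535
G0 X85.230 Y221.423
M4 S929
G01 X138.268 Y221.423 F1535
G01 X138.268 Y120.432 F1535
G01 X85.230 Y120.432 F1535
G01 X85.230 Y221.423 F1535
G0 X16.617 Y223.402
M4 S929
G01 X105.909 Y223.402 F1535
G01 X105.909 Y175.683 F1535
G01 X16.617 Y175.683 F1535
G01 X16.617 Y223.402 F1535
G0 X61.026 Y123.132
M4 S929
G01 X113.005 Y218.682 F1535
G01 X84.745 Y71.354 F1535
G01 X50.618 Y26.599 F1535
G01 X172.332 Y60.776 F1535
G0 X22.858 Y199.157
M4 S929
G01 X110.533 Y202.707 F1535
G01 X31.877 Y41.142 F1535
G01 X178.311 Y24.854 F1535
G0 X141.517 Y11.964
M4 S260
G01 X54.743 Y105.986 F4528
G01 X93.402 Y13.615 F4528
G01 X141.517 Y11.964 F4528
G0 X113.698 Y198.572
M4 S260
G01 X128.988 Y174.974 F4528
G01 X105.390 Y159.684 F4528
G01 X90.100 Y183.282 F4528
G01 X113.698 Y198.572 F4528
G0 X86.970 Y185.777
M4 S260
G01 X170.294 Y185.777 F4528
G01 X170.294 Y127.810 F4528
G01 X86.970 Y127.810 F4528
G01 X86.970 Y185.777 F4528
M5
G0 X0.000 Y0.000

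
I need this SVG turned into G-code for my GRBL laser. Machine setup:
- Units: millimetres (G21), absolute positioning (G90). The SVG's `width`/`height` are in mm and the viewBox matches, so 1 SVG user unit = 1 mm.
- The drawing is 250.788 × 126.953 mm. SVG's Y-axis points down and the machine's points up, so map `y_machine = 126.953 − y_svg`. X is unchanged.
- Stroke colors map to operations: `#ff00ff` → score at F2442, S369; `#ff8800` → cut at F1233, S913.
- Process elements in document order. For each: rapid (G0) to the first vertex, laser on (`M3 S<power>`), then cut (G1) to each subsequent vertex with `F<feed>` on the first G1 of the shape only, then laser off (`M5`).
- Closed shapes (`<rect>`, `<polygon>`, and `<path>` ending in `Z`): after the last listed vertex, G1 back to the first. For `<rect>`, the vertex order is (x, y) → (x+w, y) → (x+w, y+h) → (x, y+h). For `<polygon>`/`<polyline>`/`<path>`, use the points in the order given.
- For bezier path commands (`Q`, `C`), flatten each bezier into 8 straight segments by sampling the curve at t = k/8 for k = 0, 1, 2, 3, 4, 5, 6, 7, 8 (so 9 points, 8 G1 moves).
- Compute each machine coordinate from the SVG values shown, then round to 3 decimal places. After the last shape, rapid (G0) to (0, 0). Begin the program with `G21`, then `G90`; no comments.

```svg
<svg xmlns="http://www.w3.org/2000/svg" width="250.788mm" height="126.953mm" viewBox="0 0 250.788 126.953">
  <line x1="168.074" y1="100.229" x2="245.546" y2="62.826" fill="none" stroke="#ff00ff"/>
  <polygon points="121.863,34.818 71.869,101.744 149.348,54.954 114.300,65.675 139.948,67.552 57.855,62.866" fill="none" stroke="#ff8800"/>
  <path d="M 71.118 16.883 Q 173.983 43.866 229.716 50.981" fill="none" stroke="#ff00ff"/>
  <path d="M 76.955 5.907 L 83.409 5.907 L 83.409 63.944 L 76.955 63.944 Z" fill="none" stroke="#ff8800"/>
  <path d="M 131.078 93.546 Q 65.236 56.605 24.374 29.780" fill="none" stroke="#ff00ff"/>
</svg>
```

G21
G90
G0 X168.074 Y26.724
M3 S369
G1 X245.546 Y64.127 F2442
M5
G0 X121.863 Y92.135
M3 S913
G1 X71.869 Y25.209 F1233
G1 X149.348 Y71.999
G1 X114.300 Y61.278
G1 X139.948 Y59.401
G1 X57.855 Y64.087
G1 X121.863 Y92.135
M5
G0 X71.118 Y110.070
M3 S369
G1 X96.098 Y103.635 F2442
G1 X119.605 Y97.820
G1 X141.639 Y92.627
G1 X162.200 Y88.054
G1 X181.288 Y84.102
G1 X198.904 Y80.771
G1 X215.046 Y78.061
G1 X229.716 Y75.972
M5
G0 X76.955 Y121.046
M3 S913
G1 X83.409 Y121.046 F1233
G1 X83.409 Y63.009
G1 X76.955 Y63.009
G1 X76.955 Y121.046
M5
G0 X131.078 Y33.407
M3 S369
G1 X115.008 Y42.484 F2442
G1 X99.718 Y51.245
G1 X85.209 Y59.690
G1 X71.481 Y67.819
G1 X58.533 Y75.632
G1 X46.366 Y83.128
G1 X34.980 Y90.309
G1 X24.374 Y97.173
M5
G0 X0.000 Y0.000

1 u = 1 mm; y_m = 126.953 − y.

[1] `<line>` line segment, #ff00ff→score S369 F2442: (168.074,26.724) → (245.546,64.127)

[2] `<polygon>` closed polygon, #ff8800→cut S913 F1233: (121.863,92.135) → (71.869,25.209) → (149.348,71.999) → (114.300,61.278) → (139.948,59.401) → (57.855,64.087) → (121.863,92.135) (closed)

[3] `<path>` quadratic bezier, #ff00ff→score S369 F2442: (71.118,110.070) → (96.098,103.635) → (119.605,97.820) → (141.639,92.627) → (162.200,88.054) → (181.288,84.102) → (198.904,80.771) → (215.046,78.061) → (229.716,75.972)

[4] `<path>` rectangle, #ff8800→cut S913 F1233: (76.955,121.046) → (83.409,121.046) → (83.409,63.009) → (76.955,63.009) → (76.955,121.046) (closed)

[5] `<path>` quadratic bezier, #ff00ff→score S369 F2442: (131.078,33.407) → (115.008,42.484) → (99.718,51.245) → (85.209,59.690) → (71.481,67.819) → (58.533,75.632) → (46.366,83.128) → (34.980,90.309) → (24.374,97.173)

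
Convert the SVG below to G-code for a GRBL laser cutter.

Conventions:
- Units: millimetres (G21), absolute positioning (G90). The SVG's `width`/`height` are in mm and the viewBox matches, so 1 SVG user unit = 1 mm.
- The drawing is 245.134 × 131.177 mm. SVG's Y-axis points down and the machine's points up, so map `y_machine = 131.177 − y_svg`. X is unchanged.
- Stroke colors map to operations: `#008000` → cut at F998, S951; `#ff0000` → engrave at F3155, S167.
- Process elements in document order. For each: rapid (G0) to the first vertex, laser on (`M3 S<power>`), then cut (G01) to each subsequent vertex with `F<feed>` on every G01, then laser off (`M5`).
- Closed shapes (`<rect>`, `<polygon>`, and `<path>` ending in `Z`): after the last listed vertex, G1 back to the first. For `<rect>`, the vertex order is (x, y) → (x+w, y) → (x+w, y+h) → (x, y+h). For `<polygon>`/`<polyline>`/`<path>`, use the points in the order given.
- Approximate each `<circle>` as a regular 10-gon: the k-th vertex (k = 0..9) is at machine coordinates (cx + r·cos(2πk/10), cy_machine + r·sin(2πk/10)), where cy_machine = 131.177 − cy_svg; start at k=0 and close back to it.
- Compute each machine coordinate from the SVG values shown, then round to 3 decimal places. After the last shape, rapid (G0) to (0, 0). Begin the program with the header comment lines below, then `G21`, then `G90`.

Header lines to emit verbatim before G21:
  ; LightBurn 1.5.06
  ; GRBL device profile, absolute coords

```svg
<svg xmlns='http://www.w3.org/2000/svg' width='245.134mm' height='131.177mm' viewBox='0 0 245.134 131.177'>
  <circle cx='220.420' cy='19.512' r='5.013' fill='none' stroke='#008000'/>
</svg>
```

; LightBurn 1.5.06
; GRBL device profile, absolute coords
G21
G90
G0 X225.433 Y111.665
M3 S951
G01 X224.476 Y114.612 F998
G01 X221.969 Y116.433 F998
G01 X218.871 Y116.433 F998
G01 X216.364 Y114.612 F998
G01 X215.407 Y111.665 F998
G01 X216.364 Y108.718 F998
G01 X218.871 Y106.897 F998
G01 X221.969 Y106.897 F998
G01 X224.476 Y108.718 F998
G01 X225.433 Y111.665 F998
M5
G0 X0.000 Y0.000

1 u = 1 mm; y_m = 131.177 − y.

[1] `<circle>` circle, #008000→cut S951 F998: (225.433,111.665) → (224.476,114.612) → (221.969,116.433) → (218.871,116.433) → (216.364,114.612) → (215.407,111.665) → (216.364,108.718) → (218.871,106.897) → (221.969,106.897) → (224.476,108.718) → (225.433,111.665) (closed)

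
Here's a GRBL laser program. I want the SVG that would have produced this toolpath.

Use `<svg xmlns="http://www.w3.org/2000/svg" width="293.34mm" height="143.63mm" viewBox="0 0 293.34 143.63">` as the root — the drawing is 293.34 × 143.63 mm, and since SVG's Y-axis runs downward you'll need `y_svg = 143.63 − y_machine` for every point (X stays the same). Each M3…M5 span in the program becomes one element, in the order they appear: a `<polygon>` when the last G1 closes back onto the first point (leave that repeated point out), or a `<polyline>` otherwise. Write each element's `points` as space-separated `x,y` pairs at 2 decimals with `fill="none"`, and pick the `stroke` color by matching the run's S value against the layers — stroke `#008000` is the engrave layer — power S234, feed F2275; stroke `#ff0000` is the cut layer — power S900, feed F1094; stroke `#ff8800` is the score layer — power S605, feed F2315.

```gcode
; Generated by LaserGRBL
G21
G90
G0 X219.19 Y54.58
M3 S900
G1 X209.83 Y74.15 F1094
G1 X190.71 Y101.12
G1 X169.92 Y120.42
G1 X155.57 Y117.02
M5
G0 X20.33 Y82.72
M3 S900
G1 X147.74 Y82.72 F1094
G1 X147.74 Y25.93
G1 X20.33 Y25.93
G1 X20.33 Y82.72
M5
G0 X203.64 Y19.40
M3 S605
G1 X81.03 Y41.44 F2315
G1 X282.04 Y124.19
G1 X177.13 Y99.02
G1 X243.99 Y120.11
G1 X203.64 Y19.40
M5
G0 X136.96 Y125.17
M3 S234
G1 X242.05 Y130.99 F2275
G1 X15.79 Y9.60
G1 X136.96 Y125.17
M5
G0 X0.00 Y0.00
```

y_svg = 143.63 − y_m.

[1] S900→`#ff0000` (cut); open run; points: 219.19,89.05 209.83,69.48 190.71,42.51 169.92,23.21 155.57,26.61

[2] S900→`#ff0000` (cut); closed run; points: 20.33,60.91 147.74,60.91 147.74,117.70 20.33,117.70

[3] S605→`#ff8800` (score); closed run; points: 203.64,124.23 81.03,102.19 282.04,19.44 177.13,44.61 243.99,23.52

[4] S234→`#008000` (engrave); closed run; points: 136.96,18.46 242.05,12.64 15.79,134.03

<svg xmlns="http://www.w3.org/2000/svg" width="293.34mm" height="143.63mm" viewBox="0 0 293.34 143.63">
  <polyline points="219.19,89.05 209.83,69.48 190.71,42.51 169.92,23.21 155.57,26.61" fill="none" stroke="#ff0000"/>
  <polygon points="20.33,60.91 147.74,60.91 147.74,117.70 20.33,117.70" fill="none" stroke="#ff0000"/>
  <polygon points="203.64,124.23 81.03,102.19 282.04,19.44 177.13,44.61 243.99,23.52" fill="none" stroke="#ff8800"/>
  <polygon points="136.96,18.46 242.05,12.64 15.79,134.03" fill="none" stroke="#008000"/>
</svg>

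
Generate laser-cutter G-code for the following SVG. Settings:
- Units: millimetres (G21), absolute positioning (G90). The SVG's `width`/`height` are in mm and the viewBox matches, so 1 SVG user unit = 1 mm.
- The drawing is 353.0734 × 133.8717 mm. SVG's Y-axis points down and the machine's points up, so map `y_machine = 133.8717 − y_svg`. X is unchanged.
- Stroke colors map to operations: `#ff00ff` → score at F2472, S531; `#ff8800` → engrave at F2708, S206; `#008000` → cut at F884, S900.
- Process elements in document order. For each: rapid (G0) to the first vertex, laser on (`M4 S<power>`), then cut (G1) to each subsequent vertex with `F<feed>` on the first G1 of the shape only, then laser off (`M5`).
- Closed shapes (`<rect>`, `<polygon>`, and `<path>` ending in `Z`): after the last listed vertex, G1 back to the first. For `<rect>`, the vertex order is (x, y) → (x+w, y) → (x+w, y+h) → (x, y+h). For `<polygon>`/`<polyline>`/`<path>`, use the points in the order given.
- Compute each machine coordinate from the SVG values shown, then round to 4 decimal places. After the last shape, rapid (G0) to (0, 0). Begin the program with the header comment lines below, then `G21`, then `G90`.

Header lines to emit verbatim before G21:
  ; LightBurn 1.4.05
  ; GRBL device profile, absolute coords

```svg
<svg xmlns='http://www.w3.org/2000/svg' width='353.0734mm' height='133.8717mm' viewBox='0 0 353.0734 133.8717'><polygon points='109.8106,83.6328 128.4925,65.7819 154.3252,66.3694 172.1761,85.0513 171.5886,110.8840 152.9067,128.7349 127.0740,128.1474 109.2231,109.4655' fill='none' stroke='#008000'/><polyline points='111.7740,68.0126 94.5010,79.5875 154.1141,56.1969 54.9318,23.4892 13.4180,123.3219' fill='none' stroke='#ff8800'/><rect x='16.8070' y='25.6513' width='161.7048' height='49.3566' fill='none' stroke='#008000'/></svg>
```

viewBox `0 0 353.0734 133.8717` with mm width/height → 1 unit = 1 mm. Flip: y_m = 133.8717 − y_svg.

**Shape 1** — `<polygon>` regular polygon, stroke `#008000` → cut (S900, F884). Machine vertices: (109.8106,50.2389) → (128.4925,68.0898) → (154.3252,67.5023) → (172.1761,48.8204) → (171.5886,22.9877) → (152.9067,5.1368) → (127.0740,5.7243) → (109.2231,24.4062) → (109.8106,50.2389). Closed: final G1 returns to the first vertex.

**Shape 2** — `<polyline>` open polyline, stroke `#ff8800` → engrave (S206, F2708). Machine vertices: (111.7740,65.8591) → (94.5010,54.2842) → (154.1141,77.6748) → (54.9318,110.3825) → (13.4180,10.5498). Open path.

**Shape 3** — `<rect>` rectangle, stroke `#008000` → cut (S900, F884). Machine vertices: (16.8070,108.2204) → (178.5118,108.2204) → (178.5118,58.8638) → (16.8070,58.8638) → (16.8070,108.2204). Closed: final G1 returns to the first vertex.

; LightBurn 1.4.05
; GRBL device profile, absolute coords
G21
G90
G0 X109.8106 Y50.2389
M4 S900
G1 X128.4925 Y68.0898 F884
G1 X154.3252 Y67.5023
G1 X172.1761 Y48.8204
G1 X171.5886 Y22.9877
G1 X152.9067 Y5.1368
G1 X127.0740 Y5.7243
G1 X109.2231 Y24.4062
G1 X109.8106 Y50.2389
M5
G0 X111.7740 Y65.8591
M4 S206
G1 X94.5010 Y54.2842 F2708
G1 X154.1141 Y77.6748
G1 X54.9318 Y110.3825
G1 X13.4180 Y10.5498
M5
G0 X16.8070 Y108.2204
M4 S900
G1 X178.5118 Y108.2204 F884
G1 X178.5118 Y58.8638
G1 X16.8070 Y58.8638
G1 X16.8070 Y108.2204
M5
G0 X0.0000 Y0.0000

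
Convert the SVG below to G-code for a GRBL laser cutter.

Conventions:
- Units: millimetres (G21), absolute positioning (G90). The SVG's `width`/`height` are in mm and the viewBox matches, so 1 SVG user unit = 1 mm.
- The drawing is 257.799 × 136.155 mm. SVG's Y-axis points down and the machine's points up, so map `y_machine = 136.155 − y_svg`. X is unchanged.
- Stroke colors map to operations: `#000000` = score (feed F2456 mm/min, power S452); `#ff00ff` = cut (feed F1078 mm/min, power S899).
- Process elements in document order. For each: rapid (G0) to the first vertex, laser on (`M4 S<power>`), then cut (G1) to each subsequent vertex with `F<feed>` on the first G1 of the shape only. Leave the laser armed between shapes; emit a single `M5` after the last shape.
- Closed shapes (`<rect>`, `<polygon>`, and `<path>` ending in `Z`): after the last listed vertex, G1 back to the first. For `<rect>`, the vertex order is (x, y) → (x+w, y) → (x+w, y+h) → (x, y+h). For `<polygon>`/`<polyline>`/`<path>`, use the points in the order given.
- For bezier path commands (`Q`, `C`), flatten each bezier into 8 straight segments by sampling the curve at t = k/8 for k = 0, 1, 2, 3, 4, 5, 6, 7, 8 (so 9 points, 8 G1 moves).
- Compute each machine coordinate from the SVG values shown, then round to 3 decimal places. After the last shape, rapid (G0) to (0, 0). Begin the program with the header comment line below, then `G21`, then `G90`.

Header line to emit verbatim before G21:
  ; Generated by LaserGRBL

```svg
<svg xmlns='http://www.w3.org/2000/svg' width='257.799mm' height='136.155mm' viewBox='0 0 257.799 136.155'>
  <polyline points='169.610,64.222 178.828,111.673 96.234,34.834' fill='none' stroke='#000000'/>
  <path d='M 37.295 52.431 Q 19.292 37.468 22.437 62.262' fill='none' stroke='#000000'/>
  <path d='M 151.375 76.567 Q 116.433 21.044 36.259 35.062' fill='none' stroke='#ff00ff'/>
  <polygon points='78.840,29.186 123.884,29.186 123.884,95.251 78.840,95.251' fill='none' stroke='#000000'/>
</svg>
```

; Generated by LaserGRBL
G21
G90
G0 X169.610 Y71.933
M4 S452
G1 X178.828 Y24.482 F2456
G1 X96.234 Y101.321
G0 X37.295 Y83.724
M4 S452
G1 X33.125 Y86.844 F2456
G1 X29.615 Y88.721
G1 X26.767 Y89.355
G1 X24.579 Y88.748
G1 X23.052 Y86.898
G1 X22.186 Y83.805
G1 X21.981 Y79.470
G1 X22.437 Y73.893
G0 X151.375 Y59.588
M4 S899
G1 X141.933 Y72.382 F1078
G1 X131.077 Y83.003
G1 X118.808 Y91.451
G1 X105.125 Y97.726
G1 X90.029 Y101.827
G1 X73.519 Y103.756
G1 X55.596 Y103.511
G1 X36.259 Y101.093
G0 X78.840 Y106.969
M4 S452
G1 X123.884 Y106.969 F2456
G1 X123.884 Y40.904
G1 X78.840 Y40.904
G1 X78.840 Y106.969
M5
G0 X0.000 Y0.000

1 u = 1 mm; y_m = 136.155 − y.

[1] `<polyline>` open polyline, #000000→score S452 F2456: (169.610,71.933) → (178.828,24.482) → (96.234,101.321)

[2] `<path>` quadratic bezier, #000000→score S452 F2456: (37.295,83.724) → (33.125,86.844) → (29.615,88.721) → (26.767,89.355) → (24.579,88.748) → (23.052,86.898) → (22.186,83.805) → (21.981,79.470) → (22.437,73.893)

[3] `<path>` quadratic bezier, #ff00ff→cut S899 F1078: (151.375,59.588) → (141.933,72.382) → (131.077,83.003) → (118.808,91.451) → (105.125,97.726) → (90.029,101.827) → (73.519,103.756) → (55.596,103.511) → (36.259,101.093)

[4] `<polygon>` rectangle, #000000→score S452 F2456: (78.840,106.969) → (123.884,106.969) → (123.884,40.904) → (78.840,40.904) → (78.840,106.969) (closed)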